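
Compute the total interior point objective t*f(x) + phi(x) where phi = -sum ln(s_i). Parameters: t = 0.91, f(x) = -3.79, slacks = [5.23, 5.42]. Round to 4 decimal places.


Step 1: Compute log-barrier.
ln values: [1.6544, 1.6901]
phi = -(1.6544 + 1.6901) = -3.3445
Step 2: Compute augmented objective.
t*f(x) = 0.91*-3.79 = -3.4489
Total = -3.4489 - 3.3445 = -6.7934


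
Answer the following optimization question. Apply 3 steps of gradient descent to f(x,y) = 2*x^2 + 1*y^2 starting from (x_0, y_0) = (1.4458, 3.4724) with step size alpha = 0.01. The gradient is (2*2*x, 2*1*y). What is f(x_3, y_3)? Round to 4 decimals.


Gradient descent on f(x,y) = 2*x^2 + 1*y^2.
Starting point: (1.4458, 3.4724), alpha = 0.01
Step 1: grad_x = 2*2*1.4458 = 5.7832, grad_y = 2*1*3.4724 = 6.9448
  x_1 = 1.4458 - 0.01*5.7832 = 1.388
  y_1 = 3.4724 - 0.01*6.9448 = 3.403
Step 2: grad_x = 2*2*1.388 = 5.5519, grad_y = 2*1*3.403 = 6.8059
  x_2 = 1.388 - 0.01*5.5519 = 1.3324
  y_2 = 3.403 - 0.01*6.8059 = 3.3349
Step 3: grad_x = 2*2*1.3324 = 5.3298, grad_y = 2*1*3.3349 = 6.6698
  x_3 = 1.3324 - 0.01*5.3298 = 1.2792
  y_3 = 3.3349 - 0.01*6.6698 = 3.2682
f(1.2792, 3.2682) = 2*1.2792^2 + 1*3.2682^2 = 13.9536


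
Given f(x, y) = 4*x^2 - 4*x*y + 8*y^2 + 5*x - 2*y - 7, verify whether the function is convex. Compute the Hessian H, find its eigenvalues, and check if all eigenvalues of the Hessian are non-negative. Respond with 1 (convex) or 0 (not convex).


The Hessian of f(x,y) = 4*x^2 - 4*x*y + 8*y^2 + 5*x - 2*y - 7 is:
H = [[8, -4], [-4, 16]]
Trace = 8 + 16 = 24
Determinant = 8*16 - (-4)^2 = 112
Discriminant = (24)^2 - 4*112 = 128.0
Eigenvalues: lambda_1 = 6.3431, lambda_2 = 17.6569
The function is convex.

1


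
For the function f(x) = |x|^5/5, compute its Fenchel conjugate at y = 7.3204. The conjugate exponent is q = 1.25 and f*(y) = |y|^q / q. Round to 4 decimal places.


The conjugate exponent q satisfies 1/p + 1/q = 1.
p = 5, so q = 5/(5 - 1) = 1.25
|y|^q = 7.3204^1.25 = 12.0412
f*(7.3204) = 12.0412 / 1.25 = 9.6329


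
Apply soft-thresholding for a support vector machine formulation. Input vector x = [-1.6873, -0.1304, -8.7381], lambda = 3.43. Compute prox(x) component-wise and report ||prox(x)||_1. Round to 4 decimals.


Soft-thresholding with lambda = 3.43:
prox(-1.6873) = sign(-1.6873)*max(|-1.6873| - 3.43, 0) = 0.0
prox(-0.1304) = sign(-0.1304)*max(|-0.1304| - 3.43, 0) = 0.0
prox(-8.7381) = sign(-8.7381)*max(|-8.7381| - 3.43, 0) = -5.3081
prox(x) = [0.0, 0.0, -5.3081]
||prox(x)||_1 = 0.0 + 0.0 + 5.3081 = 5.3081


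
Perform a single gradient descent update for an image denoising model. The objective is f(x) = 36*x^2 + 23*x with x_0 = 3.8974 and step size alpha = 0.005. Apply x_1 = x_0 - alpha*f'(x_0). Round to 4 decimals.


We compute the gradient at x_0 and apply the update.
f'(x) = 72*x + 23
f'(3.8974) = 72*3.8974 + 23 = 303.6128
x_1 = 3.8974 - 0.005*303.6128 = 2.3793


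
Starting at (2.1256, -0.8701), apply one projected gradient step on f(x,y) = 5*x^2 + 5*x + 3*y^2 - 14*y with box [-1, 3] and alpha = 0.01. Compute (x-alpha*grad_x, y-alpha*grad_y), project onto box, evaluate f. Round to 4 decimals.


Step 1: Compute gradient at (2.1256, -0.8701).
grad_x = 2*5*2.1256 + 5 = 26.256
grad_y = 2*3*-0.8701 - 14 = -19.2206
Step 2: Gradient step.
x_raw = 2.1256 - 0.01*26.256 = 1.863
y_raw = -0.8701 - 0.01*-19.2206 = -0.6779
Step 3: Project onto [-1, 3].
x_proj = clip(1.863) = 1.863
y_proj = clip(-0.6779) = -0.6779
Step 4: Evaluate f.
f(1.863, -0.6779) = 37.5389


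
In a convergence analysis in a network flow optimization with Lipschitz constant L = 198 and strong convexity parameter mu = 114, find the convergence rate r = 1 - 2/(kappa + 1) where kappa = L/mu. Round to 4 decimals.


Step 1: Compute the condition number.
kappa = L/mu = 198/114 = 1.7368
Step 2: Compute the convergence rate.
r = 1 - 2/(kappa + 1) = 1 - 2*mu/(L + mu) = (L - mu)/(L + mu) = 84/312 = 0.2692


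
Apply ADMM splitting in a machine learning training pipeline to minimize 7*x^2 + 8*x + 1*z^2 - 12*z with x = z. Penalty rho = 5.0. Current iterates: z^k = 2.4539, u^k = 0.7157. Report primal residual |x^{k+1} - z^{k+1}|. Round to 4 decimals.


ADMM iteration with rho = 5.0, z^k = 2.4539, u^k = 0.7157
Step 1: x-update.
Minimize 7*x^2 + 8*x + (5.0/2)*(x - 2.4539 + 0.7157)^2
FOC: (2*7 + 5.0)*x = -8 + 5.0*(2.4539 - 0.7157)
x^{k+1} = 0.0364
Step 2: z-update.
Minimize 1*z^2 - 12*z + (5.0/2)*(0.0364 - z + 0.7157)^2
FOC: (2*1 + 5.0)*z = 12 + 5.0*(0.0364 + 0.7157)
z^{k+1} = 2.2515
Step 3: u-update.
u^{k+1} = 0.7157 + 0.0364 - 2.2515 = -1.4994
Step 4: Primal residual = |0.0364 - 2.2515| = 2.2151


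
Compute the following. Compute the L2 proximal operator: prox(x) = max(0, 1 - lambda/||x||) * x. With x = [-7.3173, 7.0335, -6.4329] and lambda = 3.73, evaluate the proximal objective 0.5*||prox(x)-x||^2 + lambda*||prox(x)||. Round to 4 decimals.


Step 1: Compute ||x||.
||x|| = 12.0165
Step 2: Compute scaling factor.
scale = max(0, 1 - 3.73/12.0165) = 0.6896
Step 3: prox(x) = [-5.046, 4.8502, -4.4361]
||prox(x)|| = 8.2865
Step 4: Proximal objective.
0.5*||prox-x||^2 = 6.9565
lambda*||prox|| = 30.9086
Total = 37.8649


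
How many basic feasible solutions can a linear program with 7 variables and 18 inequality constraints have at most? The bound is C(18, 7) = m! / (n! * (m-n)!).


Each vertex corresponds to some choice of n active constraints out of m, so the number of vertices is at most C(m, n) = m! / (n!(m-n)!).
m = 18, n = 7
Numerator: 18 * 17 * 16 * 15 * 14 * 13 * 12
Denominator: 7! = 5040
C(18, 7) = 31824


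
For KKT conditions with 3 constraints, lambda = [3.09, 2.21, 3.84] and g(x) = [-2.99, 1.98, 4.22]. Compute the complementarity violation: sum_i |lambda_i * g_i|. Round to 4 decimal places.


KKT complementary slackness check:
lambda_1 * g_1 = 3.09 * -2.99 = -9.2391
lambda_2 * g_2 = 2.21 * 1.98 = 4.3758
lambda_3 * g_3 = 3.84 * 4.22 = 16.2048
Total violation = 9.2391 + 4.3758 + 16.2048 = 29.8197


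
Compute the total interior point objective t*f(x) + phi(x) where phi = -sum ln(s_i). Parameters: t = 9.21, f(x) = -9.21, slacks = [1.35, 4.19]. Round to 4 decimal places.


Step 1: Compute log-barrier.
ln values: [0.3001, 1.4327]
phi = -(0.3001 + 1.4327) = -1.7328
Step 2: Compute augmented objective.
t*f(x) = 9.21*-9.21 = -84.8241
Total = -84.8241 - 1.7328 = -86.5569


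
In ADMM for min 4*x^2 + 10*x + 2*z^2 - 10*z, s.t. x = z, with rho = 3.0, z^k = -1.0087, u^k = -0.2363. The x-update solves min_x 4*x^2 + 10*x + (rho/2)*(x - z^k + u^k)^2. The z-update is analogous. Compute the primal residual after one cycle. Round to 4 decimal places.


ADMM iteration with rho = 3.0, z^k = -1.0087, u^k = -0.2363
Step 1: x-update.
Minimize 4*x^2 + 10*x + (3.0/2)*(x + 1.0087 - 0.2363)^2
FOC: (2*4 + 3.0)*x = -10 + 3.0*(-1.0087 + 0.2363)
x^{k+1} = -1.1197
Step 2: z-update.
Minimize 2*z^2 - 10*z + (3.0/2)*(-1.1197 - z - 0.2363)^2
FOC: (2*2 + 3.0)*z = 10 + 3.0*(-1.1197 - 0.2363)
z^{k+1} = 0.8474
Step 3: u-update.
u^{k+1} = -0.2363 - 1.1197 - 0.8474 = -2.2035
Step 4: Primal residual = |-1.1197 - 0.8474| = 1.9672


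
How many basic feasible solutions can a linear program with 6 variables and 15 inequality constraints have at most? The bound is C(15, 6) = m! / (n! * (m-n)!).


Each vertex corresponds to some choice of n active constraints out of m, so the number of vertices is at most C(m, n) = m! / (n!(m-n)!).
m = 15, n = 6
Numerator: 15 * 14 * 13 * 12 * 11 * 10
Denominator: 6! = 720
C(15, 6) = 5005


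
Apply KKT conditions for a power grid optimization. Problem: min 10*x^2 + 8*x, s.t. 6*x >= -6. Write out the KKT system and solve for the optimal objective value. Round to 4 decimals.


Step 1: Try lambda = 0 (constraint inactive).
Stationarity: 2*10*x + 8 = 0
x* = -8/(2*10) = -0.4
Check constraint: 6*-0.4 = -2.4 >= -6 -- satisfied.
Step 2: Compute optimal value.
f(x*) = 10*(-0.4)^2 + 8*(-0.4) = -1.6


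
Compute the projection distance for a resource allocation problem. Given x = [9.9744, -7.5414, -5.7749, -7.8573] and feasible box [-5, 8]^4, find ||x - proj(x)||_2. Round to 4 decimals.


Project each component onto [-5, 8].
clip(9.9744) = 8.0, clip(-7.5414) = -5.0, clip(-5.7749) = -5.0, clip(-7.8573) = -5.0
Projection = [8.0, -5.0, -5.0, -5.0]
Squared diffs: [3.8983, 6.4587, 0.6005, 8.1642]
Distance = sqrt(19.1217) = 4.3728


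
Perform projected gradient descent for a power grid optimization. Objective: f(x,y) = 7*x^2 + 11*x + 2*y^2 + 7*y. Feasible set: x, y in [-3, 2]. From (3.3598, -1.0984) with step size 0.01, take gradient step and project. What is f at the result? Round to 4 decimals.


Step 1: Compute gradient at (3.3598, -1.0984).
grad_x = 2*7*3.3598 + 11 = 58.0372
grad_y = 2*2*-1.0984 + 7 = 2.6064
Step 2: Gradient step.
x_raw = 3.3598 - 0.01*58.0372 = 2.7794
y_raw = -1.0984 - 0.01*2.6064 = -1.1245
Step 3: Project onto [-3, 2].
x_proj = clip(2.7794) = 2.0
y_proj = clip(-1.1245) = -1.1245
Step 4: Evaluate f.
f(2.0, -1.1245) = 44.6576


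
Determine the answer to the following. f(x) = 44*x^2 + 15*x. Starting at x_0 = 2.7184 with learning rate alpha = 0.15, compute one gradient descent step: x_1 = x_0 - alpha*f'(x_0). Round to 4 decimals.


We compute the gradient at x_0 and apply the update.
f'(x) = 88*x + 15
f'(2.7184) = 88*2.7184 + 15 = 254.2192
x_1 = 2.7184 - 0.15*254.2192 = -35.4145


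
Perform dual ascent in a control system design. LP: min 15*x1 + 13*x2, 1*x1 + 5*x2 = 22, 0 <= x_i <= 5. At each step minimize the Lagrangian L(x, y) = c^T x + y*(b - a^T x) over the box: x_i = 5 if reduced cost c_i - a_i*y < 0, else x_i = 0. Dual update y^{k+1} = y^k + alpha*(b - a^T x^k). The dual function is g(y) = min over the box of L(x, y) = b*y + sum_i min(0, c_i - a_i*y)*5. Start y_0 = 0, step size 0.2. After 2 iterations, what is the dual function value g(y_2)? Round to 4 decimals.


Dual ascent for LP: min 15*x1 + 13*x2, 1*x1 + 5*x2 = 22, 0 <= x_i <= 5
Step 1: y^k = 0.0, reduced costs: (15.0, 13.0)
  x^k = (0.0, 0.0), subgradient = b - a^T x = 22.0
  y^{k+1} = 0.0 + 0.2*22.0 = 4.4
Step 2: y^k = 4.4, reduced costs: (10.6, -9.0)
  x^k = (0.0, 5.0), subgradient = b - a^T x = -3.0
  y^{k+1} = 4.4 + 0.2*-3.0 = 3.8
Dual objective at y_2 = 3.8: reduced costs (11.2, -6.0), box minimizer x = (0.0, 5.0)
g(y_2) = b*y + (c1 - a1*y)*x1 + (c2 - a2*y)*x2 = 22*3.8 + 11.2*0.0 + (-6.0)*5.0 = 83.6 + 0.0 - 30.0 = 53.6


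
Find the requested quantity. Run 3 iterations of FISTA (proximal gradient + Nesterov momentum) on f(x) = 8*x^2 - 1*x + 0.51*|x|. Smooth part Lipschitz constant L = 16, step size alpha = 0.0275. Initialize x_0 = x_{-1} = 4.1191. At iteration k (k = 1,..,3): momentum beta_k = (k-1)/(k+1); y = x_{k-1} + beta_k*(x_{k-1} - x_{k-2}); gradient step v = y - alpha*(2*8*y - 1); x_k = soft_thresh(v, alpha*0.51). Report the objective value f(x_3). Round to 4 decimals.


FISTA on f(x) = 8*x^2 - 1*x + 0.51*|x|
L = 16, alpha = 0.0275
Iteration 1: beta = 0.0, y = 4.1191 + 0.0*(4.1191 - 4.1191) = 4.1191
  grad(y) = 64.9056, v = y - alpha*grad = 2.3342
  prox(v) = soft_thresh(2.3342, 0.014) = 2.3202
Iteration 2: beta = 0.3333, y = 2.3202 + 0.3333*(2.3202 - 4.1191) = 1.7205
  grad(y) = 26.5284, v = y - alpha*grad = 0.991
  prox(v) = soft_thresh(0.991, 0.014) = 0.977
Iteration 3: beta = 0.5, y = 0.977 + 0.5*(0.977 - 2.3202) = 0.3054
  grad(y) = 3.8859, v = y - alpha*grad = 0.1985
  prox(v) = soft_thresh(0.1985, 0.014) = 0.1845
f(x_3) = 8*0.1845^2 - 1*0.1845 + 0.51*|0.1845| = 0.1819


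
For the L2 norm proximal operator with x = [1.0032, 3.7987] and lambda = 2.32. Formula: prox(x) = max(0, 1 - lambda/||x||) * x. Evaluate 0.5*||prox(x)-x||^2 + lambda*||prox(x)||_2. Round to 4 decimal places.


Step 1: Compute ||x||.
||x|| = 3.9289
Step 2: Compute scaling factor.
scale = max(0, 1 - 2.32/3.9289) = 0.4095
Step 3: prox(x) = [0.4108, 1.5556]
||prox(x)|| = 1.6089
Step 4: Proximal objective.
0.5*||prox-x||^2 = 2.6912
lambda*||prox|| = 3.7326
Total = 6.4239


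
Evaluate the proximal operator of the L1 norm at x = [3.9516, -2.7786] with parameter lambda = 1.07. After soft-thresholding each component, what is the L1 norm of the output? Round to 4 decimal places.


Soft-thresholding with lambda = 1.07:
prox(3.9516) = sign(3.9516)*max(|3.9516| - 1.07, 0) = 2.8816
prox(-2.7786) = sign(-2.7786)*max(|-2.7786| - 1.07, 0) = -1.7086
prox(x) = [2.8816, -1.7086]
||prox(x)||_1 = 2.8816 + 1.7086 = 4.5902


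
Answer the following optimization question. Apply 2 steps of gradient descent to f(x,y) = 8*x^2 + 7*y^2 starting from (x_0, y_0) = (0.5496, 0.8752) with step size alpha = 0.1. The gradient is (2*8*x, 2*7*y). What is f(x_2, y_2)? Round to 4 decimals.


Gradient descent on f(x,y) = 8*x^2 + 7*y^2.
Starting point: (0.5496, 0.8752), alpha = 0.1
Step 1: grad_x = 2*8*0.5496 = 8.7936, grad_y = 2*7*0.8752 = 12.2528
  x_1 = 0.5496 - 0.1*8.7936 = -0.3298
  y_1 = 0.8752 - 0.1*12.2528 = -0.3501
Step 2: grad_x = 2*8*-0.3298 = -5.2762, grad_y = 2*7*-0.3501 = -4.9011
  x_2 = -0.3298 - 0.1*-5.2762 = 0.1979
  y_2 = -0.3501 - 0.1*-4.9011 = 0.14
f(0.1979, 0.14) = 8*0.1979^2 + 7*0.14^2 = 0.4504


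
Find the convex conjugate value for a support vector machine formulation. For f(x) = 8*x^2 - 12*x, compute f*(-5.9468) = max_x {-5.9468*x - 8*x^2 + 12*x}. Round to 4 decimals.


f*(y) = sup_x {y*x - a*x^2 - b*x} = sup_x {(y-b)*x - a*x^2}
FOC: (y - b) - 2a*x = 0 => x* = (y - b)/(2a)
x* = (-5.9468 + 12)/(2*8) = 0.3783
f*(-5.9468) = (y-b)^2/(4a) = (-5.9468 + 12)^2/(4*8)
= 36.6412/32 = 1.145


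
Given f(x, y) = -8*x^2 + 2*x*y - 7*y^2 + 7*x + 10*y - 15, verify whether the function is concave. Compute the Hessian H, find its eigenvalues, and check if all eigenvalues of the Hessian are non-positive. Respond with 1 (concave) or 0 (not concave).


The Hessian of f(x,y) = -8*x^2 + 2*x*y - 7*y^2 + 7*x + 10*y - 15 is:
H = [[-16, 2], [2, -14]]
Trace = -16 - 14 = -30
Determinant = -16*-14 - (2)^2 = 220
Discriminant = (-30)^2 - 4*220 = 20.0
Eigenvalues: lambda_1 = -17.2361, lambda_2 = -12.7639
The function is concave.

1


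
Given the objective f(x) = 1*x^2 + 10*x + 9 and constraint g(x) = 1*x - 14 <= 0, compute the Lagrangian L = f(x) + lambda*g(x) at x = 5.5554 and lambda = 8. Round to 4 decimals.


Step 1: Evaluate f(x).
f(5.5554) = 1*5.5554^2 + 10*5.5554 + 9 = 95.4165
Step 2: Evaluate g(x).
g(5.5554) = 1*5.5554 - 14 = -8.4446
Step 3: Compute Lagrangian.
L = 95.4165 + 8*-8.4446 = 27.8597


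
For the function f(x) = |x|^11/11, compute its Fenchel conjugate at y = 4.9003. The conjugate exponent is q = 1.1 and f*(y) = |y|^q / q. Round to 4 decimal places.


The conjugate exponent q satisfies 1/p + 1/q = 1.
p = 11, so q = 11/(11 - 1) = 1.1
|y|^q = 4.9003^1.1 = 5.7444
f*(4.9003) = 5.7444 / 1.1 = 5.2222


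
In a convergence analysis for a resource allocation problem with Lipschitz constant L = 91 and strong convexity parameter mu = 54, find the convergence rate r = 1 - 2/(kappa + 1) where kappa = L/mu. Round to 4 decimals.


Step 1: Compute the condition number.
kappa = L/mu = 91/54 = 1.6852
Step 2: Compute the convergence rate.
r = 1 - 2/(kappa + 1) = 1 - 2*mu/(L + mu) = (L - mu)/(L + mu) = 37/145 = 0.2552


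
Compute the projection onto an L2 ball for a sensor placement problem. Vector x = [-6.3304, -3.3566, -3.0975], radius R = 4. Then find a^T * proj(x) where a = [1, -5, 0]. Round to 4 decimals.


Step 1: Compute ||x|| (intermediates to 6 decimals).
||x|| = sqrt((-6.3304)^2 + (-3.3566)^2 + (-3.0975)^2) = 7.806102
Step 2: Project.
Since ||x|| > R, scale = R/||x|| = 4/7.806102 = 0.51242, proj(x) = scale * x
proj(x) = [-3.243824, -1.719989, -1.587221]
Step 3: Dot product.
a^T * proj(x) = 1*(-3.243824) - 5*(-1.719989) + 0*(-1.587221) = 5.3561


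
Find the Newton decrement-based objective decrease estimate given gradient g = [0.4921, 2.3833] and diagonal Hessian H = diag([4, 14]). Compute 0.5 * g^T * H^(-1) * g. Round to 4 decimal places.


Step 1: H is diagonal, so H^(-1) * g = [0.123, 0.1702].
Step 2: g^T H^(-1) g = sum_i g_i^2 / H_ii
  = (0.4921)^2/4 + (2.3833)^2/14
  = 0.0605 + 0.4057 = 0.4663
Step 3: Objective decrease = 0.5 * g^T H^(-1) g = 0.2331


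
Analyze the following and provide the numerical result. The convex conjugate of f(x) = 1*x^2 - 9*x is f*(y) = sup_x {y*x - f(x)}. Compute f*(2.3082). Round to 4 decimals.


f*(y) = sup_x {y*x - a*x^2 - b*x} = sup_x {(y-b)*x - a*x^2}
FOC: (y - b) - 2a*x = 0 => x* = (y - b)/(2a)
x* = (2.3082 + 9)/(2*1) = 5.6541
f*(2.3082) = (y-b)^2/(4a) = (2.3082 + 9)^2/(4*1)
= 127.8754/4 = 31.9688


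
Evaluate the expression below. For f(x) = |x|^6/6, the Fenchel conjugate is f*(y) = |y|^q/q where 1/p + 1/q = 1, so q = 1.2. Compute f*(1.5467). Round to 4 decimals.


The conjugate exponent q satisfies 1/p + 1/q = 1.
p = 6, so q = 6/(6 - 1) = 1.2
|y|^q = 1.5467^1.2 = 1.6877
f*(1.5467) = 1.6877 / 1.2 = 1.4064


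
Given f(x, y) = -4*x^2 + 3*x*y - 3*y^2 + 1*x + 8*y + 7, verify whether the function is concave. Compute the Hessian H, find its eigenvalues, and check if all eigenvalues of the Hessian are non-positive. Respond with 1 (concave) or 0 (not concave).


The Hessian of f(x,y) = -4*x^2 + 3*x*y - 3*y^2 + 1*x + 8*y + 7 is:
H = [[-8, 3], [3, -6]]
Trace = -8 - 6 = -14
Determinant = -8*-6 - (3)^2 = 39
Discriminant = (-14)^2 - 4*39 = 40.0
Eigenvalues: lambda_1 = -10.1623, lambda_2 = -3.8377
The function is concave.

1


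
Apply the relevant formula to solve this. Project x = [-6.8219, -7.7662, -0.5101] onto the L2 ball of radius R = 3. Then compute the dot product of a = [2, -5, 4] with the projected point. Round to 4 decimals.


Step 1: Compute ||x|| (intermediates to 6 decimals).
||x|| = sqrt((-6.8219)^2 + (-7.7662)^2 + (-0.5101)^2) = 10.349511
Step 2: Project.
Since ||x|| > R, scale = R/||x|| = 3/10.349511 = 0.289869, proj(x) = scale * x
proj(x) = [-1.977457, -2.251181, -0.147862]
Step 3: Dot product.
a^T * proj(x) = 2*(-1.977457) - 5*(-2.251181) + 4*(-0.147862) = 6.7095


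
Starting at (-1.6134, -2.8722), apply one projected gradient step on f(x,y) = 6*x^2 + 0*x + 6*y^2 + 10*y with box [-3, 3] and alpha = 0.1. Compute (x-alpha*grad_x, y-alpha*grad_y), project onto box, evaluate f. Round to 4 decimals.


Step 1: Compute gradient at (-1.6134, -2.8722).
grad_x = 2*6*-1.6134 + 0 = -19.3608
grad_y = 2*6*-2.8722 + 10 = -24.4664
Step 2: Gradient step.
x_raw = -1.6134 - 0.1*-19.3608 = 0.3227
y_raw = -2.8722 - 0.1*-24.4664 = -0.4256
Step 3: Project onto [-3, 3].
x_proj = clip(0.3227) = 0.3227
y_proj = clip(-0.4256) = -0.4256
Step 4: Evaluate f.
f(0.3227, -0.4256) = -2.5443


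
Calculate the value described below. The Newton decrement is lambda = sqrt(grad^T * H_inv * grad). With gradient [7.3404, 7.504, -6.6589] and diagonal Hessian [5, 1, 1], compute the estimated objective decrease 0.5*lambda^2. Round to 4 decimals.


Step 1: H is diagonal, so H^(-1) * g = [1.4681, 7.504, -6.6589].
Step 2: g^T H^(-1) g = sum_i g_i^2 / H_ii
  = (7.3404)^2/5 + (7.504)^2/1 + (-6.6589)^2/1
  = 10.7763 + 56.31 + 44.3409 = 111.4273
Step 3: Objective decrease = 0.5 * g^T H^(-1) g = 55.7136


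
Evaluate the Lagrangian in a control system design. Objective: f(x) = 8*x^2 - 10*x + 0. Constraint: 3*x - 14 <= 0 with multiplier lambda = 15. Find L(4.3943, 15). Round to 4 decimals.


Step 1: Evaluate f(x).
f(4.3943) = 8*4.3943^2 - 10*4.3943 + 0 = 110.536
Step 2: Evaluate g(x).
g(4.3943) = 3*4.3943 - 14 = -0.8171
Step 3: Compute Lagrangian.
L = 110.536 + 15*-0.8171 = 98.2795


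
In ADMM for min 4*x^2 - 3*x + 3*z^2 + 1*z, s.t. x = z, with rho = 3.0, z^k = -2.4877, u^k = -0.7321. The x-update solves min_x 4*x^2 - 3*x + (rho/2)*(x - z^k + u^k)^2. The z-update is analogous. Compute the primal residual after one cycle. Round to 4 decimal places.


ADMM iteration with rho = 3.0, z^k = -2.4877, u^k = -0.7321
Step 1: x-update.
Minimize 4*x^2 - 3*x + (3.0/2)*(x + 2.4877 - 0.7321)^2
FOC: (2*4 + 3.0)*x = 3 + 3.0*(-2.4877 + 0.7321)
x^{k+1} = -0.2061
Step 2: z-update.
Minimize 3*z^2 + 1*z + (3.0/2)*(-0.2061 - z - 0.7321)^2
FOC: (2*3 + 3.0)*z = -1 + 3.0*(-0.2061 - 0.7321)
z^{k+1} = -0.4238
Step 3: u-update.
u^{k+1} = -0.7321 - 0.2061 + 0.4238 = -0.5143
Step 4: Primal residual = |-0.2061 + 0.4238| = 0.2178


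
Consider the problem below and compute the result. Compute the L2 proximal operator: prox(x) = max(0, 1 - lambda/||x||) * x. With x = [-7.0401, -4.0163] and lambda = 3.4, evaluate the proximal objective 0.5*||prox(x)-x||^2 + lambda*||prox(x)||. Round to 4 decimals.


Step 1: Compute ||x||.
||x|| = 8.1052
Step 2: Compute scaling factor.
scale = max(0, 1 - 3.4/8.1052) = 0.5805
Step 3: prox(x) = [-4.0869, -2.3315]
||prox(x)|| = 4.7052
Step 4: Proximal objective.
0.5*||prox-x||^2 = 5.78
lambda*||prox|| = 15.9977
Total = 21.7776


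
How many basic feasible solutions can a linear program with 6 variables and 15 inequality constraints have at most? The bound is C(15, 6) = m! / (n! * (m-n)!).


Each vertex corresponds to some choice of n active constraints out of m, so the number of vertices is at most C(m, n) = m! / (n!(m-n)!).
m = 15, n = 6
Numerator: 15 * 14 * 13 * 12 * 11 * 10
Denominator: 6! = 720
C(15, 6) = 5005


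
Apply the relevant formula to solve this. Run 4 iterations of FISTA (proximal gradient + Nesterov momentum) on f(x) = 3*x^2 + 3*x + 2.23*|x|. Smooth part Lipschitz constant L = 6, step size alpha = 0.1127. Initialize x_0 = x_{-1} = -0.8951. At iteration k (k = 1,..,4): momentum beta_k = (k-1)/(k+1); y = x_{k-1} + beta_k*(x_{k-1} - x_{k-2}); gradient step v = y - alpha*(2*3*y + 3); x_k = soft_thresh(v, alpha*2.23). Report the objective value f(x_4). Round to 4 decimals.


FISTA on f(x) = 3*x^2 + 3*x + 2.23*|x|
L = 6, alpha = 0.1127
Iteration 1: beta = 0.0, y = -0.8951 + 0.0*(-0.8951 + 0.8951) = -0.8951
  grad(y) = -2.3706, v = y - alpha*grad = -0.6279
  prox(v) = soft_thresh(-0.6279, 0.2513) = -0.3766
Iteration 2: beta = 0.3333, y = -0.3766 + 0.3333*(-0.3766 + 0.8951) = -0.2038
  grad(y) = 1.7773, v = y - alpha*grad = -0.4041
  prox(v) = soft_thresh(-0.4041, 0.2513) = -0.1528
Iteration 3: beta = 0.5, y = -0.1528 + 0.5*(-0.1528 + 0.3766) = -0.0408
  grad(y) = 2.755, v = y - alpha*grad = -0.3513
  prox(v) = soft_thresh(-0.3513, 0.2513) = -0.1
Iteration 4: beta = 0.6, y = -0.1 + 0.6*(-0.1 + 0.1528) = -0.0683
  grad(y) = 2.5899, v = y - alpha*grad = -0.3602
  prox(v) = soft_thresh(-0.3602, 0.2513) = -0.1089
f(x_4) = 3*(-0.1089)^2 + 3*(-0.1089) + 2.23*|-0.1089| = -0.0483


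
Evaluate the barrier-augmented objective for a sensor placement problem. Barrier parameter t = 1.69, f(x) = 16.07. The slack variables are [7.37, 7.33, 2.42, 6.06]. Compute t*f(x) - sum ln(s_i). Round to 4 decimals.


Step 1: Compute log-barrier.
ln values: [1.9974, 1.992, 0.8838, 1.8017]
phi = -(1.9974 + 1.992 + 0.8838 + 1.8017) = -6.6749
Step 2: Compute augmented objective.
t*f(x) = 1.69*16.07 = 27.1583
Total = 27.1583 - 6.6749 = 20.4834


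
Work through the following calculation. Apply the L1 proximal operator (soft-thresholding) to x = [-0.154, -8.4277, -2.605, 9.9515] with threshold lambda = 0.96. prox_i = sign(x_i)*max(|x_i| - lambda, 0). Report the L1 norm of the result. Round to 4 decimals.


Soft-thresholding with lambda = 0.96:
prox(-0.154) = sign(-0.154)*max(|-0.154| - 0.96, 0) = 0.0
prox(-8.4277) = sign(-8.4277)*max(|-8.4277| - 0.96, 0) = -7.4677
prox(-2.605) = sign(-2.605)*max(|-2.605| - 0.96, 0) = -1.645
prox(9.9515) = sign(9.9515)*max(|9.9515| - 0.96, 0) = 8.9915
prox(x) = [0.0, -7.4677, -1.645, 8.9915]
||prox(x)||_1 = 0.0 + 7.4677 + 1.645 + 8.9915 = 18.1042


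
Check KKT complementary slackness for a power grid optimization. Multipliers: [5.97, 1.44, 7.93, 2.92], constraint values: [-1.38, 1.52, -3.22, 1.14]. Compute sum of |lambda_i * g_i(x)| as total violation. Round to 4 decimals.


KKT complementary slackness check:
lambda_1 * g_1 = 5.97 * -1.38 = -8.2386
lambda_2 * g_2 = 1.44 * 1.52 = 2.1888
lambda_3 * g_3 = 7.93 * -3.22 = -25.5346
lambda_4 * g_4 = 2.92 * 1.14 = 3.3288
Total violation = 8.2386 + 2.1888 + 25.5346 + 3.3288 = 39.2908


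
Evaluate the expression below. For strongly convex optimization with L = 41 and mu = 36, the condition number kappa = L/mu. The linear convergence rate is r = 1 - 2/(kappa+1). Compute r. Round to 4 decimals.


Step 1: Compute the condition number.
kappa = L/mu = 41/36 = 1.1389
Step 2: Compute the convergence rate.
r = 1 - 2/(kappa + 1) = 1 - 2*mu/(L + mu) = (L - mu)/(L + mu) = 5/77 = 0.0649


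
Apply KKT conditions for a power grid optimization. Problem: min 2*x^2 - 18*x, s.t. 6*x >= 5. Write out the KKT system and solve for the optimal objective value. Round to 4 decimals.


Step 1: Try lambda = 0 (constraint inactive).
Stationarity: 2*2*x - 18 = 0
x* = 18/(2*2) = 4.5
Check constraint: 6*4.5 = 27.0 >= 5 -- satisfied.
Step 2: Compute optimal value.
f(x*) = 2*4.5^2 - 18*4.5 = -40.5


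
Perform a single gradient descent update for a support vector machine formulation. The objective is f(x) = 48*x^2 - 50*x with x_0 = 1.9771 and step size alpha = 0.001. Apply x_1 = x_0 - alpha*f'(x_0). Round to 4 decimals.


We compute the gradient at x_0 and apply the update.
f'(x) = 96*x - 50
f'(1.9771) = 96*1.9771 - 50 = 139.8016
x_1 = 1.9771 - 0.001*139.8016 = 1.8373


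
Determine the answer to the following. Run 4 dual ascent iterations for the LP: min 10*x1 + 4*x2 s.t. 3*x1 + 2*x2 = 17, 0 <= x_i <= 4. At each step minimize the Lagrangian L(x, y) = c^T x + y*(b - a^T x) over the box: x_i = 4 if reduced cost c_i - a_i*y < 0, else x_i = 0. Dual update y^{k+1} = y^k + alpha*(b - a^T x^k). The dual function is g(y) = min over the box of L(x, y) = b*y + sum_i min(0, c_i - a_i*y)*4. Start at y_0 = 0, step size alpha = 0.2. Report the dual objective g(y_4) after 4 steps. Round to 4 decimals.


Dual ascent for LP: min 10*x1 + 4*x2, 3*x1 + 2*x2 = 17, 0 <= x_i <= 4
Step 1: y^k = 0.0, reduced costs: (10.0, 4.0)
  x^k = (0.0, 0.0), subgradient = b - a^T x = 17.0
  y^{k+1} = 0.0 + 0.2*17.0 = 3.4
Step 2: y^k = 3.4, reduced costs: (-0.2, -2.8)
  x^k = (4.0, 4.0), subgradient = b - a^T x = -3.0
  y^{k+1} = 3.4 + 0.2*-3.0 = 2.8
Step 3: y^k = 2.8, reduced costs: (1.6, -1.6)
  x^k = (0.0, 4.0), subgradient = b - a^T x = 9.0
  y^{k+1} = 2.8 + 0.2*9.0 = 4.6
Step 4: y^k = 4.6, reduced costs: (-3.8, -5.2)
  x^k = (4.0, 4.0), subgradient = b - a^T x = -3.0
  y^{k+1} = 4.6 + 0.2*-3.0 = 4.0
Dual objective at y_4 = 4.0: reduced costs (-2.0, -4.0), box minimizer x = (4.0, 4.0)
g(y_4) = b*y + (c1 - a1*y)*x1 + (c2 - a2*y)*x2 = 17*4.0 + (-2.0)*4.0 + (-4.0)*4.0 = 68.0 - 8.0 - 16.0 = 44.0


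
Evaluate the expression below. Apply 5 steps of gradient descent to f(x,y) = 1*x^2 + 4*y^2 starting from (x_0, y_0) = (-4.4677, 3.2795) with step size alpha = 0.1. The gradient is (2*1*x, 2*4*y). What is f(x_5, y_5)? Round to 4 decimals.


Gradient descent on f(x,y) = 1*x^2 + 4*y^2.
Starting point: (-4.4677, 3.2795), alpha = 0.1
Step 1: grad_x = 2*1*-4.4677 = -8.9354, grad_y = 2*4*3.2795 = 26.236
  x_1 = -4.4677 - 0.1*-8.9354 = -3.5742
  y_1 = 3.2795 - 0.1*26.236 = 0.6559
Step 2: grad_x = 2*1*-3.5742 = -7.1483, grad_y = 2*4*0.6559 = 5.2472
  x_2 = -3.5742 - 0.1*-7.1483 = -2.8593
  y_2 = 0.6559 - 0.1*5.2472 = 0.1312
Step 3: grad_x = 2*1*-2.8593 = -5.7187, grad_y = 2*4*0.1312 = 1.0494
  x_3 = -2.8593 - 0.1*-5.7187 = -2.2875
  y_3 = 0.1312 - 0.1*1.0494 = 0.0262
Step 4: grad_x = 2*1*-2.2875 = -4.5749, grad_y = 2*4*0.0262 = 0.2099
  x_4 = -2.2875 - 0.1*-4.5749 = -1.83
  y_4 = 0.0262 - 0.1*0.2099 = 0.0052
Step 5: grad_x = 2*1*-1.83 = -3.6599, grad_y = 2*4*0.0052 = 0.042
  x_5 = -1.83 - 0.1*-3.6599 = -1.464
  y_5 = 0.0052 - 0.1*0.042 = 0.001
f(-1.464, 0.001) = 1*(-1.464)^2 + 4*0.001^2 = 2.1432


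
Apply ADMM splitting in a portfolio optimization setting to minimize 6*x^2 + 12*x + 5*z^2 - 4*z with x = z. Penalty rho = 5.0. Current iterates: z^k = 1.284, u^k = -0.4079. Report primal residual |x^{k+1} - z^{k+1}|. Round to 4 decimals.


ADMM iteration with rho = 5.0, z^k = 1.284, u^k = -0.4079
Step 1: x-update.
Minimize 6*x^2 + 12*x + (5.0/2)*(x - 1.284 - 0.4079)^2
FOC: (2*6 + 5.0)*x = -12 + 5.0*(1.284 + 0.4079)
x^{k+1} = -0.2083
Step 2: z-update.
Minimize 5*z^2 - 4*z + (5.0/2)*(-0.2083 - z - 0.4079)^2
FOC: (2*5 + 5.0)*z = 4 + 5.0*(-0.2083 - 0.4079)
z^{k+1} = 0.0613
Step 3: u-update.
u^{k+1} = -0.4079 - 0.2083 - 0.0613 = -0.6774
Step 4: Primal residual = |-0.2083 - 0.0613| = 0.2695


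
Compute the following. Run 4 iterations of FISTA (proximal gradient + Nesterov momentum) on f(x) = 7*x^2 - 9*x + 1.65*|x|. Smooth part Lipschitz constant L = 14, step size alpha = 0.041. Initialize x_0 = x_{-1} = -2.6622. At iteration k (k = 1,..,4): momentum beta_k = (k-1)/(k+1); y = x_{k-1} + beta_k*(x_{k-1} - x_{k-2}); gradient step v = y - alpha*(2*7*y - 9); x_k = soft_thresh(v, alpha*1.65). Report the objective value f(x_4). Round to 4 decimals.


FISTA on f(x) = 7*x^2 - 9*x + 1.65*|x|
L = 14, alpha = 0.041
Iteration 1: beta = 0.0, y = -2.6622 + 0.0*(-2.6622 + 2.6622) = -2.6622
  grad(y) = -46.2708, v = y - alpha*grad = -0.7651
  prox(v) = soft_thresh(-0.7651, 0.0677) = -0.6974
Iteration 2: beta = 0.3333, y = -0.6974 + 0.3333*(-0.6974 + 2.6622) = -0.0425
  grad(y) = -9.5954, v = y - alpha*grad = 0.3509
  prox(v) = soft_thresh(0.3509, 0.0677) = 0.2832
Iteration 3: beta = 0.5, y = 0.2832 + 0.5*(0.2832 + 0.6974) = 0.7736
  grad(y) = 1.83, v = y - alpha*grad = 0.6985
  prox(v) = soft_thresh(0.6985, 0.0677) = 0.6309
Iteration 4: beta = 0.6, y = 0.6309 + 0.6*(0.6309 - 0.2832) = 0.8395
  grad(y) = 2.7528, v = y - alpha*grad = 0.7266
  prox(v) = soft_thresh(0.7266, 0.0677) = 0.659
f(x_4) = 7*0.659^2 - 9*0.659 + 1.65*|0.659| = -1.8037


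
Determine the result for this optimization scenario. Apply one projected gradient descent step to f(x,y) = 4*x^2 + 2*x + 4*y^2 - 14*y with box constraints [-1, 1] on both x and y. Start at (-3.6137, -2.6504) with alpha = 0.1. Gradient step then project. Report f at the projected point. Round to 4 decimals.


Step 1: Compute gradient at (-3.6137, -2.6504).
grad_x = 2*4*-3.6137 + 2 = -26.9096
grad_y = 2*4*-2.6504 - 14 = -35.2032
Step 2: Gradient step.
x_raw = -3.6137 - 0.1*-26.9096 = -0.9227
y_raw = -2.6504 - 0.1*-35.2032 = 0.8699
Step 3: Project onto [-1, 1].
x_proj = clip(-0.9227) = -0.9227
y_proj = clip(0.8699) = 0.8699
Step 4: Evaluate f.
f(-0.9227, 0.8699) = -7.5915


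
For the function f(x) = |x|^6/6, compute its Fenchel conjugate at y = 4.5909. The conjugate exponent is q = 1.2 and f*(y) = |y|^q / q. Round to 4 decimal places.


The conjugate exponent q satisfies 1/p + 1/q = 1.
p = 6, so q = 6/(6 - 1) = 1.2
|y|^q = 4.5909^1.2 = 6.227
f*(4.5909) = 6.227 / 1.2 = 5.1891


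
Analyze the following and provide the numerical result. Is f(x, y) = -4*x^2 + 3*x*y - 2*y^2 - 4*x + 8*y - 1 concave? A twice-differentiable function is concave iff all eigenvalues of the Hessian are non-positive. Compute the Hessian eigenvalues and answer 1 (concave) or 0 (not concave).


The Hessian of f(x,y) = -4*x^2 + 3*x*y - 2*y^2 - 4*x + 8*y - 1 is:
H = [[-8, 3], [3, -4]]
Trace = -8 - 4 = -12
Determinant = -8*-4 - (3)^2 = 23
Discriminant = (-12)^2 - 4*23 = 52.0
Eigenvalues: lambda_1 = -9.6056, lambda_2 = -2.3944
The function is concave.

1


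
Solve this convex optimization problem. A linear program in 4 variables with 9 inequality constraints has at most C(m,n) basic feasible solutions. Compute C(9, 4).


Each vertex corresponds to some choice of n active constraints out of m, so the number of vertices is at most C(m, n) = m! / (n!(m-n)!).
m = 9, n = 4
Numerator: 9 * 8 * 7 * 6
Denominator: 4! = 24
C(9, 4) = 126


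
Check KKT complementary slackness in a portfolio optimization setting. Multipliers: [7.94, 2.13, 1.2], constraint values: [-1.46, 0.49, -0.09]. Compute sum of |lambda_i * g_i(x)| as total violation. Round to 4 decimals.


KKT complementary slackness check:
lambda_1 * g_1 = 7.94 * -1.46 = -11.5924
lambda_2 * g_2 = 2.13 * 0.49 = 1.0437
lambda_3 * g_3 = 1.2 * -0.09 = -0.108
Total violation = 11.5924 + 1.0437 + 0.108 = 12.7441


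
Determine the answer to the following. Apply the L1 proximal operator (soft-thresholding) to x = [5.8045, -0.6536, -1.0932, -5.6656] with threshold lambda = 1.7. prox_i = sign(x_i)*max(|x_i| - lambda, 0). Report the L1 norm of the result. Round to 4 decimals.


Soft-thresholding with lambda = 1.7:
prox(5.8045) = sign(5.8045)*max(|5.8045| - 1.7, 0) = 4.1045
prox(-0.6536) = sign(-0.6536)*max(|-0.6536| - 1.7, 0) = 0.0
prox(-1.0932) = sign(-1.0932)*max(|-1.0932| - 1.7, 0) = 0.0
prox(-5.6656) = sign(-5.6656)*max(|-5.6656| - 1.7, 0) = -3.9656
prox(x) = [4.1045, 0.0, 0.0, -3.9656]
||prox(x)||_1 = 4.1045 + 0.0 + 0.0 + 3.9656 = 8.0701


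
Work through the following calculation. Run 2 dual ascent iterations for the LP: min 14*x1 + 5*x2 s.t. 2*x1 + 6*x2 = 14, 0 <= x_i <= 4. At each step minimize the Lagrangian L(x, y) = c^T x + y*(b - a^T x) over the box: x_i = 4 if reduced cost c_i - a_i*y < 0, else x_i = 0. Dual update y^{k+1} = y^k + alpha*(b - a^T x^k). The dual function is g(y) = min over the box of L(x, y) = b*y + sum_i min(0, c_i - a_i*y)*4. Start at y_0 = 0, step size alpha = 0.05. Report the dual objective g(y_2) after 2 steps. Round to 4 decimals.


Dual ascent for LP: min 14*x1 + 5*x2, 2*x1 + 6*x2 = 14, 0 <= x_i <= 4
Step 1: y^k = 0.0, reduced costs: (14.0, 5.0)
  x^k = (0.0, 0.0), subgradient = b - a^T x = 14.0
  y^{k+1} = 0.0 + 0.05*14.0 = 0.7
Step 2: y^k = 0.7, reduced costs: (12.6, 0.8)
  x^k = (0.0, 0.0), subgradient = b - a^T x = 14.0
  y^{k+1} = 0.7 + 0.05*14.0 = 1.4
Dual objective at y_2 = 1.4: reduced costs (11.2, -3.4), box minimizer x = (0.0, 4.0)
g(y_2) = b*y + (c1 - a1*y)*x1 + (c2 - a2*y)*x2 = 14*1.4 + 11.2*0.0 + (-3.4)*4.0 = 19.6 + 0.0 - 13.6 = 6.0


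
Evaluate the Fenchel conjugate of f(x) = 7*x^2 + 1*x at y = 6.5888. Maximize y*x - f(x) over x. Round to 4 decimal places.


f*(y) = sup_x {y*x - a*x^2 - b*x} = sup_x {(y-b)*x - a*x^2}
FOC: (y - b) - 2a*x = 0 => x* = (y - b)/(2a)
x* = (6.5888 - 1)/(2*7) = 0.3992
f*(6.5888) = (y-b)^2/(4a) = (6.5888 - 1)^2/(4*7)
= 31.2347/28 = 1.1155


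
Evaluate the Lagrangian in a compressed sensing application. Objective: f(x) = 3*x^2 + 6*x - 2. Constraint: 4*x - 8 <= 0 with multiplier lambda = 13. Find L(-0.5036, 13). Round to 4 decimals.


Step 1: Evaluate f(x).
f(-0.5036) = 3*(-0.5036)^2 + 6*(-0.5036) - 2 = -4.2608
Step 2: Evaluate g(x).
g(-0.5036) = 4*-0.5036 - 8 = -10.0144
Step 3: Compute Lagrangian.
L = -4.2608 + 13*-10.0144 = -134.448


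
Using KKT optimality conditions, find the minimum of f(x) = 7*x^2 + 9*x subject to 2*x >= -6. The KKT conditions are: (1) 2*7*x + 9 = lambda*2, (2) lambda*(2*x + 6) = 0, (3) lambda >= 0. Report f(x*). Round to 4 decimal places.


Step 1: Try lambda = 0 (constraint inactive).
Stationarity: 2*7*x + 9 = 0
x* = -9/(2*7) = -9/14 = -0.6429 (rounded; the exact value -9/14 is used below)
Check constraint: 2*-0.6429 = -1.2858 >= -6 -- satisfied.
Step 2: Compute optimal value.
f(x*) = 7*(-9/14)^2 + 9*(-9/14) = -2.8929


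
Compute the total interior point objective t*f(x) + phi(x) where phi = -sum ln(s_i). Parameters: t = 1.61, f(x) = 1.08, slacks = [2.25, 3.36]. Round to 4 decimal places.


Step 1: Compute log-barrier.
ln values: [0.8109, 1.2119]
phi = -(0.8109 + 1.2119) = -2.0229
Step 2: Compute augmented objective.
t*f(x) = 1.61*1.08 = 1.7388
Total = 1.7388 - 2.0229 = -0.2841


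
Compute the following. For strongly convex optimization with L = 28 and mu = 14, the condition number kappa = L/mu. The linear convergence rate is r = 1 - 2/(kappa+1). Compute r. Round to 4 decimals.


Step 1: Compute the condition number.
kappa = L/mu = 28/14 = 2.0
Step 2: Compute the convergence rate.
r = 1 - 2/(kappa + 1) = 1 - 2*mu/(L + mu) = (L - mu)/(L + mu) = 14/42 = 0.3333


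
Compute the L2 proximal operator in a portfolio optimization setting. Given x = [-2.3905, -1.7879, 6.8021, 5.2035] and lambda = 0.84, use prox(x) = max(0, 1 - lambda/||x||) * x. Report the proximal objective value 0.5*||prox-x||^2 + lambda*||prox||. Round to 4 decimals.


Step 1: Compute ||x||.
||x|| = 9.0695
Step 2: Compute scaling factor.
scale = max(0, 1 - 0.84/9.0695) = 0.9074
Step 3: prox(x) = [-2.1691, -1.6223, 6.1721, 4.7216]
||prox(x)|| = 8.2295
Step 4: Proximal objective.
0.5*||prox-x||^2 = 0.3528
lambda*||prox|| = 6.9128
Total = 7.2656


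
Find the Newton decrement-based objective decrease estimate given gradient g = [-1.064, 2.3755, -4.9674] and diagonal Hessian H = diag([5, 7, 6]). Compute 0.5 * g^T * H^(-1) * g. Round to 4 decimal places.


Step 1: H is diagonal, so H^(-1) * g = [-0.2128, 0.3394, -0.8279].
Step 2: g^T H^(-1) g = sum_i g_i^2 / H_ii
  = (-1.064)^2/5 + (2.3755)^2/7 + (-4.9674)^2/6
  = 0.2264 + 0.8061 + 4.1125 = 5.1451
Step 3: Objective decrease = 0.5 * g^T H^(-1) g = 2.5725


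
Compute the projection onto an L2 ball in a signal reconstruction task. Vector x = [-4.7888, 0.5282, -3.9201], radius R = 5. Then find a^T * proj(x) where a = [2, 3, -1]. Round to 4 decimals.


Step 1: Compute ||x|| (intermediates to 6 decimals).
||x|| = sqrt((-4.7888)^2 + 0.5282^2 + (-3.9201)^2) = 6.211182
Step 2: Project.
Since ||x|| > R, scale = R/||x|| = 5/6.211182 = 0.805, proj(x) = scale * x
proj(x) = [-3.854984, 0.425201, -3.155681]
Step 3: Dot product.
a^T * proj(x) = 2*(-3.854984) + 3*0.425201 - 1*(-3.155681) = -3.2787


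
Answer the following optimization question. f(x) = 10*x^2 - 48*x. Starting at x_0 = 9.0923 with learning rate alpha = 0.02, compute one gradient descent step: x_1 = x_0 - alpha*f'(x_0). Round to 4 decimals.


We compute the gradient at x_0 and apply the update.
f'(x) = 20*x - 48
f'(9.0923) = 20*9.0923 - 48 = 133.846
x_1 = 9.0923 - 0.02*133.846 = 6.4154


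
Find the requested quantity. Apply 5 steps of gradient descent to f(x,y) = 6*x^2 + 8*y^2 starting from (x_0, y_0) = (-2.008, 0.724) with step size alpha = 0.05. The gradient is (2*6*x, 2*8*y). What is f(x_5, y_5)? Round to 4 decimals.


Gradient descent on f(x,y) = 6*x^2 + 8*y^2.
Starting point: (-2.008, 0.724), alpha = 0.05
Step 1: grad_x = 2*6*-2.008 = -24.096, grad_y = 2*8*0.724 = 11.584
  x_1 = -2.008 - 0.05*-24.096 = -0.8032
  y_1 = 0.724 - 0.05*11.584 = 0.1448
Step 2: grad_x = 2*6*-0.8032 = -9.6384, grad_y = 2*8*0.1448 = 2.3168
  x_2 = -0.8032 - 0.05*-9.6384 = -0.3213
  y_2 = 0.1448 - 0.05*2.3168 = 0.029
Step 3: grad_x = 2*6*-0.3213 = -3.8554, grad_y = 2*8*0.029 = 0.4634
  x_3 = -0.3213 - 0.05*-3.8554 = -0.1285
  y_3 = 0.029 - 0.05*0.4634 = 0.0058
Step 4: grad_x = 2*6*-0.1285 = -1.5421, grad_y = 2*8*0.0058 = 0.0927
  x_4 = -0.1285 - 0.05*-1.5421 = -0.0514
  y_4 = 0.0058 - 0.05*0.0927 = 0.0012
Step 5: grad_x = 2*6*-0.0514 = -0.6169, grad_y = 2*8*0.0012 = 0.0185
  x_5 = -0.0514 - 0.05*-0.6169 = -0.0206
  y_5 = 0.0012 - 0.05*0.0185 = 0.0002
f(-0.0206, 0.0002) = 6*(-0.0206)^2 + 8*0.0002^2 = 0.0025


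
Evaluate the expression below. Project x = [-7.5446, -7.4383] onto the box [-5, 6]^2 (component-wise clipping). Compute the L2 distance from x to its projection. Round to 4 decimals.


Project each component onto [-5, 6].
clip(-7.5446) = -5.0, clip(-7.4383) = -5.0
Projection = [-5.0, -5.0]
Squared diffs: [6.475, 5.9453]
Distance = sqrt(12.4203) = 3.5242


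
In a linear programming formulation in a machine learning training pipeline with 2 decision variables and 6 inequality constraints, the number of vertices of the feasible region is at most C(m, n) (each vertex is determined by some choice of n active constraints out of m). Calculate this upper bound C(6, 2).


Each vertex corresponds to some choice of n active constraints out of m, so the number of vertices is at most C(m, n) = m! / (n!(m-n)!).
m = 6, n = 2
Numerator: 6 * 5
Denominator: 2! = 2
C(6, 2) = 15


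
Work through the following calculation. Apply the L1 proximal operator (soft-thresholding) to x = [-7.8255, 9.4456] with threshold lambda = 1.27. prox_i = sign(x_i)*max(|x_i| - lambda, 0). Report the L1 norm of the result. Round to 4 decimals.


Soft-thresholding with lambda = 1.27:
prox(-7.8255) = sign(-7.8255)*max(|-7.8255| - 1.27, 0) = -6.5555
prox(9.4456) = sign(9.4456)*max(|9.4456| - 1.27, 0) = 8.1756
prox(x) = [-6.5555, 8.1756]
||prox(x)||_1 = 6.5555 + 8.1756 = 14.7311


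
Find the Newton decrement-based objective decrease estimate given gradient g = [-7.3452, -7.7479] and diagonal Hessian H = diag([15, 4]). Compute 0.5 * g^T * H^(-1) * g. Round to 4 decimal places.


Step 1: H is diagonal, so H^(-1) * g = [-0.4897, -1.937].
Step 2: g^T H^(-1) g = sum_i g_i^2 / H_ii
  = (-7.3452)^2/15 + (-7.7479)^2/4
  = 3.5968 + 15.0075 = 18.6043
Step 3: Objective decrease = 0.5 * g^T H^(-1) g = 9.3021
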